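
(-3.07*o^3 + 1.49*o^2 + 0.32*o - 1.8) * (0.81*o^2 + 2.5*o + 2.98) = -2.4867*o^5 - 6.4681*o^4 - 5.1644*o^3 + 3.7822*o^2 - 3.5464*o - 5.364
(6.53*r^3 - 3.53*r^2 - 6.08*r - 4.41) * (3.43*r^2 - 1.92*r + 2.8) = 22.3979*r^5 - 24.6455*r^4 + 4.2072*r^3 - 13.3367*r^2 - 8.5568*r - 12.348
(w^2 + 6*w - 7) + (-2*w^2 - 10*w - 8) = -w^2 - 4*w - 15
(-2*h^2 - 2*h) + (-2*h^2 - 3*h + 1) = -4*h^2 - 5*h + 1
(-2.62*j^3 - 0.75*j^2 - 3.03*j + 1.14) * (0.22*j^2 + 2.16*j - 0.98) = -0.5764*j^5 - 5.8242*j^4 + 0.281*j^3 - 5.559*j^2 + 5.4318*j - 1.1172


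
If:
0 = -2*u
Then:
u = 0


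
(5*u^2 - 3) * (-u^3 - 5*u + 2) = -5*u^5 - 22*u^3 + 10*u^2 + 15*u - 6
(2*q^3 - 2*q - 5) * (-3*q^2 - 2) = -6*q^5 + 2*q^3 + 15*q^2 + 4*q + 10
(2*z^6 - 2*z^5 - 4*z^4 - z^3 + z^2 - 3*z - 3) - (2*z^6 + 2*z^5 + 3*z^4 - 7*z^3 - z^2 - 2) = -4*z^5 - 7*z^4 + 6*z^3 + 2*z^2 - 3*z - 1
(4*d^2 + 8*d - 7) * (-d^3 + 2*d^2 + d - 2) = -4*d^5 + 27*d^3 - 14*d^2 - 23*d + 14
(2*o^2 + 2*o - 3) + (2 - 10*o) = 2*o^2 - 8*o - 1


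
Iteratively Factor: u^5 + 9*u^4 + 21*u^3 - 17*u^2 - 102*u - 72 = (u + 3)*(u^4 + 6*u^3 + 3*u^2 - 26*u - 24) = (u + 3)*(u + 4)*(u^3 + 2*u^2 - 5*u - 6) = (u + 1)*(u + 3)*(u + 4)*(u^2 + u - 6) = (u - 2)*(u + 1)*(u + 3)*(u + 4)*(u + 3)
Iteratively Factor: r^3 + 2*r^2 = (r)*(r^2 + 2*r) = r^2*(r + 2)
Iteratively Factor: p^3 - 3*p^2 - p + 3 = (p + 1)*(p^2 - 4*p + 3) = (p - 3)*(p + 1)*(p - 1)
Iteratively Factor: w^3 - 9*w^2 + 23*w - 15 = (w - 5)*(w^2 - 4*w + 3) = (w - 5)*(w - 3)*(w - 1)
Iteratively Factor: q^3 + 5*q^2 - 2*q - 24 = (q - 2)*(q^2 + 7*q + 12) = (q - 2)*(q + 3)*(q + 4)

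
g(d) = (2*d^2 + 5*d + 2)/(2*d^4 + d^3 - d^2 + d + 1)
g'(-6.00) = 0.00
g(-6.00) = 0.02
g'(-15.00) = 0.00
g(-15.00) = 0.00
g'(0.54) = 0.17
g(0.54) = 3.35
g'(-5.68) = 0.01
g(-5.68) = 0.02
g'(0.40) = 2.07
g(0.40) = 3.19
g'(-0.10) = 2.82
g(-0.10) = 1.71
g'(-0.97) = -551.74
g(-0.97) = 18.27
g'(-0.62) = 224.34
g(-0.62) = -6.27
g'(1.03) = -3.30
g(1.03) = 2.15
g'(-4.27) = 0.01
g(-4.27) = 0.03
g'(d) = (4*d + 5)/(2*d^4 + d^3 - d^2 + d + 1) + (2*d^2 + 5*d + 2)*(-8*d^3 - 3*d^2 + 2*d - 1)/(2*d^4 + d^3 - d^2 + d + 1)^2 = (-8*d^5 - 32*d^4 - 26*d^3 + d^2 + 8*d + 3)/(4*d^8 + 4*d^7 - 3*d^6 + 2*d^5 + 7*d^4 - d^2 + 2*d + 1)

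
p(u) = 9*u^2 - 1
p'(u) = 18*u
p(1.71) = 25.32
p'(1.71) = 30.78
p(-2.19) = 42.16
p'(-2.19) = -39.42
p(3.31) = 97.60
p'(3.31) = 59.58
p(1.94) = 32.87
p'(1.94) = 34.92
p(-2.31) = 47.02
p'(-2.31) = -41.58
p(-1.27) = 13.52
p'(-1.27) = -22.86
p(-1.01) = 8.18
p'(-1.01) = -18.18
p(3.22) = 92.32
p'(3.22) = 57.96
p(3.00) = 80.00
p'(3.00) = 54.00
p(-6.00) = 323.00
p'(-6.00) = -108.00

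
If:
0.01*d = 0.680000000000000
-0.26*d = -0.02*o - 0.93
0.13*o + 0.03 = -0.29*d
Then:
No Solution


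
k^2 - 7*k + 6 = (k - 6)*(k - 1)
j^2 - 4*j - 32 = (j - 8)*(j + 4)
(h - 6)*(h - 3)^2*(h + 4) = h^4 - 8*h^3 - 3*h^2 + 126*h - 216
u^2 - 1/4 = (u - 1/2)*(u + 1/2)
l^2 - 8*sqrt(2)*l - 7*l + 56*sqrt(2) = (l - 7)*(l - 8*sqrt(2))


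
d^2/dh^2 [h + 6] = 0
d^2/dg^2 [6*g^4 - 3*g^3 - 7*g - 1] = 18*g*(4*g - 1)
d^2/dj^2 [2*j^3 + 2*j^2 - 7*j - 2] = 12*j + 4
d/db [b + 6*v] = 1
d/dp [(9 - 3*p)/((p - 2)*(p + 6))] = 3*p*(p - 6)/(p^4 + 8*p^3 - 8*p^2 - 96*p + 144)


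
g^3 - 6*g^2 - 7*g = g*(g - 7)*(g + 1)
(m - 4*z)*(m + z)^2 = m^3 - 2*m^2*z - 7*m*z^2 - 4*z^3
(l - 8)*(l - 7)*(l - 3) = l^3 - 18*l^2 + 101*l - 168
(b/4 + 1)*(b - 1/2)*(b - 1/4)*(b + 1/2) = b^4/4 + 15*b^3/16 - 5*b^2/16 - 15*b/64 + 1/16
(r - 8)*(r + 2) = r^2 - 6*r - 16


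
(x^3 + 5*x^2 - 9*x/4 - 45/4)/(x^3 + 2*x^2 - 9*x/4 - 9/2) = (x + 5)/(x + 2)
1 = 1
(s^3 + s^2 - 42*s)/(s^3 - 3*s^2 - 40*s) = (-s^2 - s + 42)/(-s^2 + 3*s + 40)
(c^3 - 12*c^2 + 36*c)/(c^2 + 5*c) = (c^2 - 12*c + 36)/(c + 5)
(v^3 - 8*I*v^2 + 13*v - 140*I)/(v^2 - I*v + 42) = (v^2 - I*v + 20)/(v + 6*I)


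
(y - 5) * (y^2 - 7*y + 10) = y^3 - 12*y^2 + 45*y - 50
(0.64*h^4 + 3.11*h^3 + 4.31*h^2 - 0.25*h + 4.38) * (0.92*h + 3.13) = 0.5888*h^5 + 4.8644*h^4 + 13.6995*h^3 + 13.2603*h^2 + 3.2471*h + 13.7094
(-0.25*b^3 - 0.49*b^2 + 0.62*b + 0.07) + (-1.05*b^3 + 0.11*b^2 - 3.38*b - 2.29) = -1.3*b^3 - 0.38*b^2 - 2.76*b - 2.22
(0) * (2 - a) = 0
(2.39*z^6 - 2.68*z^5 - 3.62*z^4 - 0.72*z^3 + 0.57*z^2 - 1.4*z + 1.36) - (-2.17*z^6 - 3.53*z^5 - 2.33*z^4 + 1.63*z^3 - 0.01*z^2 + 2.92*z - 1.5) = 4.56*z^6 + 0.85*z^5 - 1.29*z^4 - 2.35*z^3 + 0.58*z^2 - 4.32*z + 2.86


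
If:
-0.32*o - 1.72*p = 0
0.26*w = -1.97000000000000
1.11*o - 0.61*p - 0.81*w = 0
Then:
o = -5.02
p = 0.93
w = -7.58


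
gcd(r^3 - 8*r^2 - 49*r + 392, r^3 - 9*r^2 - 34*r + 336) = r^2 - 15*r + 56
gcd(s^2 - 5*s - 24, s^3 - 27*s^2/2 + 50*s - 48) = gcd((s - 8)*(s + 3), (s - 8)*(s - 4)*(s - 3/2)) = s - 8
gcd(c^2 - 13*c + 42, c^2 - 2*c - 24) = c - 6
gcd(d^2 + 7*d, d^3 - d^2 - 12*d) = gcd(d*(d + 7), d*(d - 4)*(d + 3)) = d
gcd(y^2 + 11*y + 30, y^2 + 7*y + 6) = y + 6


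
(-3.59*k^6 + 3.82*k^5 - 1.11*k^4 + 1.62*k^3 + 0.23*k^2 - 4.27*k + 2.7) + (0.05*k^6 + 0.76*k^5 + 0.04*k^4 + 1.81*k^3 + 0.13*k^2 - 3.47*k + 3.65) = -3.54*k^6 + 4.58*k^5 - 1.07*k^4 + 3.43*k^3 + 0.36*k^2 - 7.74*k + 6.35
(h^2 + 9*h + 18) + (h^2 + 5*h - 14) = 2*h^2 + 14*h + 4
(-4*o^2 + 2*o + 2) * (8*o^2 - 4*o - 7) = -32*o^4 + 32*o^3 + 36*o^2 - 22*o - 14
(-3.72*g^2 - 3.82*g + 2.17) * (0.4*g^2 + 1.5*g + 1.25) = -1.488*g^4 - 7.108*g^3 - 9.512*g^2 - 1.52*g + 2.7125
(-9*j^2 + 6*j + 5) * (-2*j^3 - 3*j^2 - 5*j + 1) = 18*j^5 + 15*j^4 + 17*j^3 - 54*j^2 - 19*j + 5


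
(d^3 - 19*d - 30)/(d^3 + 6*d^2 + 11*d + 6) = (d - 5)/(d + 1)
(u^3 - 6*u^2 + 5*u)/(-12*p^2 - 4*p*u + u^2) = u*(-u^2 + 6*u - 5)/(12*p^2 + 4*p*u - u^2)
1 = 1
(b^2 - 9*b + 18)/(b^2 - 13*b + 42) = (b - 3)/(b - 7)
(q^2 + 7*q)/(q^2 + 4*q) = (q + 7)/(q + 4)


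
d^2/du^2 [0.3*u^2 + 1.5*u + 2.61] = 0.600000000000000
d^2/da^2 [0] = 0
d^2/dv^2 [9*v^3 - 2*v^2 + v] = 54*v - 4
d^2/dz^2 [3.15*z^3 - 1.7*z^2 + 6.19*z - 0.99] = 18.9*z - 3.4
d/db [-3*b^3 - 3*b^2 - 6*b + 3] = -9*b^2 - 6*b - 6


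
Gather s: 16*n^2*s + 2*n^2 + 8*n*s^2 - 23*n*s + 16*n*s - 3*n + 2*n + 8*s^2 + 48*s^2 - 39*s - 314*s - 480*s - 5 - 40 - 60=2*n^2 - n + s^2*(8*n + 56) + s*(16*n^2 - 7*n - 833) - 105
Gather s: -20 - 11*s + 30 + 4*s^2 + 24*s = 4*s^2 + 13*s + 10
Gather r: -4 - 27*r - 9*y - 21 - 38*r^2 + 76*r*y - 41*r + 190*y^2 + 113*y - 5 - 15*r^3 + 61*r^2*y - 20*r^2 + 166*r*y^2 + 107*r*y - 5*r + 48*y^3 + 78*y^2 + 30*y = -15*r^3 + r^2*(61*y - 58) + r*(166*y^2 + 183*y - 73) + 48*y^3 + 268*y^2 + 134*y - 30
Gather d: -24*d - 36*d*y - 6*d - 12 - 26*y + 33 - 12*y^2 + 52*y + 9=d*(-36*y - 30) - 12*y^2 + 26*y + 30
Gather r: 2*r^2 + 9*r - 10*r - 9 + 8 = 2*r^2 - r - 1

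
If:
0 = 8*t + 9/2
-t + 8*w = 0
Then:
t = -9/16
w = -9/128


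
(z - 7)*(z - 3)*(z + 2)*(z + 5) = z^4 - 3*z^3 - 39*z^2 + 47*z + 210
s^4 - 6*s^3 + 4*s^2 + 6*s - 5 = (s - 5)*(s - 1)^2*(s + 1)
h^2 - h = h*(h - 1)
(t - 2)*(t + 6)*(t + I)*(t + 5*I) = t^4 + 4*t^3 + 6*I*t^3 - 17*t^2 + 24*I*t^2 - 20*t - 72*I*t + 60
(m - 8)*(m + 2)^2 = m^3 - 4*m^2 - 28*m - 32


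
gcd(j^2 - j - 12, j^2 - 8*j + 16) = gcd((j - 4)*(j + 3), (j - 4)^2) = j - 4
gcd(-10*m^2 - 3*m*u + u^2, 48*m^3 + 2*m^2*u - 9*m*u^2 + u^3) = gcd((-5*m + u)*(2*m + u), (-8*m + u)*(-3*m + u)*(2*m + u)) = 2*m + u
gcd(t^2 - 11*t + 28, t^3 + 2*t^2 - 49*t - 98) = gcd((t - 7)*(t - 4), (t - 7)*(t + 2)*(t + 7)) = t - 7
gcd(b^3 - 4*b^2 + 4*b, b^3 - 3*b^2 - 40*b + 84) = b - 2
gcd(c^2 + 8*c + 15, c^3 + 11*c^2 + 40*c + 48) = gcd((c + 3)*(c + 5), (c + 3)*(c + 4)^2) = c + 3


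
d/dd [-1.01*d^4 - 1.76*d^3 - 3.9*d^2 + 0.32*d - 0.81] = -4.04*d^3 - 5.28*d^2 - 7.8*d + 0.32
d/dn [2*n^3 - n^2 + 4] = 2*n*(3*n - 1)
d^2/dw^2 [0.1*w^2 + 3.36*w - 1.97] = 0.200000000000000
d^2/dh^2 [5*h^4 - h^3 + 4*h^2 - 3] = 60*h^2 - 6*h + 8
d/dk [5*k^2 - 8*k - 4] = 10*k - 8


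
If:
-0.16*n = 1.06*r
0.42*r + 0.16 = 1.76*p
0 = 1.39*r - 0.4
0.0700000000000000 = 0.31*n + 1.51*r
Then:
No Solution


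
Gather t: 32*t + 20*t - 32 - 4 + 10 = 52*t - 26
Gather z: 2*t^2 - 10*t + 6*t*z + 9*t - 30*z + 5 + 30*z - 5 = 2*t^2 + 6*t*z - t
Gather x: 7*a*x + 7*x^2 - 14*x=7*x^2 + x*(7*a - 14)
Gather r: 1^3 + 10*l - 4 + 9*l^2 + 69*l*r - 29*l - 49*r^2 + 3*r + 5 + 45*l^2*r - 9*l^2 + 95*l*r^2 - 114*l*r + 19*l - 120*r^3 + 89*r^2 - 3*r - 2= -120*r^3 + r^2*(95*l + 40) + r*(45*l^2 - 45*l)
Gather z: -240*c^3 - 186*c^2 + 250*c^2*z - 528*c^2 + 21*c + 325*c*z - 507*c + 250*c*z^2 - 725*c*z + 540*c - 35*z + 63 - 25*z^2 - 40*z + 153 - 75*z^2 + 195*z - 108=-240*c^3 - 714*c^2 + 54*c + z^2*(250*c - 100) + z*(250*c^2 - 400*c + 120) + 108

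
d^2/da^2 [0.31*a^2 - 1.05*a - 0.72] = 0.620000000000000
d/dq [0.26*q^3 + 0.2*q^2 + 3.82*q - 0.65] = 0.78*q^2 + 0.4*q + 3.82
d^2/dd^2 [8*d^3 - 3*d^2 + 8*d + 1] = 48*d - 6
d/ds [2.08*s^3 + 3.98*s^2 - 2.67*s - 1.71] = 6.24*s^2 + 7.96*s - 2.67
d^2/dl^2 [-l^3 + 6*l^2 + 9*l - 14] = 12 - 6*l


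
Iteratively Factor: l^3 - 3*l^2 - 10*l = (l + 2)*(l^2 - 5*l) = (l - 5)*(l + 2)*(l)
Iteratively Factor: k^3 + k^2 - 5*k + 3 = (k - 1)*(k^2 + 2*k - 3) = (k - 1)^2*(k + 3)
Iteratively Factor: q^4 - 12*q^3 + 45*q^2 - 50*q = (q - 5)*(q^3 - 7*q^2 + 10*q) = (q - 5)^2*(q^2 - 2*q) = (q - 5)^2*(q - 2)*(q)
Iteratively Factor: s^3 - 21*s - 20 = (s + 1)*(s^2 - s - 20) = (s + 1)*(s + 4)*(s - 5)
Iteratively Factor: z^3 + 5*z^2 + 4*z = (z + 4)*(z^2 + z) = z*(z + 4)*(z + 1)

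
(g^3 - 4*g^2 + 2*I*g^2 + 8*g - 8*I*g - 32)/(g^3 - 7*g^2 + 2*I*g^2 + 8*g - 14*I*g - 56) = (g - 4)/(g - 7)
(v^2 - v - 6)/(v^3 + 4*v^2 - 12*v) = (v^2 - v - 6)/(v*(v^2 + 4*v - 12))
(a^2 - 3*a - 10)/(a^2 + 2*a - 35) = (a + 2)/(a + 7)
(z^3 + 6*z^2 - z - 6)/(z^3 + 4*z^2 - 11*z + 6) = (z + 1)/(z - 1)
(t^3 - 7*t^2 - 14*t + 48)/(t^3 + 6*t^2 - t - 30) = (t - 8)/(t + 5)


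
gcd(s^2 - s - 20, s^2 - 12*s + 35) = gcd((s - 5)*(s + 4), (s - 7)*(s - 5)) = s - 5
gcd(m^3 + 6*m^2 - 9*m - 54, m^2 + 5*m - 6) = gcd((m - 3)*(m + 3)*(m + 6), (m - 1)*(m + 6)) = m + 6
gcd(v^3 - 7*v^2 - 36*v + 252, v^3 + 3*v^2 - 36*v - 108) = v^2 - 36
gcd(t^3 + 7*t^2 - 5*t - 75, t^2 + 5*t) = t + 5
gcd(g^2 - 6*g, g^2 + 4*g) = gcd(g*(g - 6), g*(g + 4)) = g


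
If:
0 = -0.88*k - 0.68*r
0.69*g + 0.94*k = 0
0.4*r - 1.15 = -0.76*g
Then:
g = 1.01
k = -0.74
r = 0.96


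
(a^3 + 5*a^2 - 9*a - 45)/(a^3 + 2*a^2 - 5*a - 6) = (a^2 + 2*a - 15)/(a^2 - a - 2)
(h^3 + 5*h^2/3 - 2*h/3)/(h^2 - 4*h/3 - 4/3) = h*(-3*h^2 - 5*h + 2)/(-3*h^2 + 4*h + 4)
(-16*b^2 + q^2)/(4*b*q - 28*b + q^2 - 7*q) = (-4*b + q)/(q - 7)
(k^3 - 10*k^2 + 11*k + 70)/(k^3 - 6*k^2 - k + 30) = (k - 7)/(k - 3)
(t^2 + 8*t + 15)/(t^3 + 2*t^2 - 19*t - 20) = (t + 3)/(t^2 - 3*t - 4)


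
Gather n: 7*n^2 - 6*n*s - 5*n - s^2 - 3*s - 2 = 7*n^2 + n*(-6*s - 5) - s^2 - 3*s - 2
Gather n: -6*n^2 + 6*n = -6*n^2 + 6*n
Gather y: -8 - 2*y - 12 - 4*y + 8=-6*y - 12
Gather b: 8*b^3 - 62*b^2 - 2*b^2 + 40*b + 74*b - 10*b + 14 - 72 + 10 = 8*b^3 - 64*b^2 + 104*b - 48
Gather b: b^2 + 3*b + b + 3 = b^2 + 4*b + 3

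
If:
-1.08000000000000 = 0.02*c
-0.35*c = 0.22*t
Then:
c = -54.00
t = 85.91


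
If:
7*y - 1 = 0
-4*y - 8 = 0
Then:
No Solution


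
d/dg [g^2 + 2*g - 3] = 2*g + 2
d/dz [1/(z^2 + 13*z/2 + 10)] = 2*(-4*z - 13)/(2*z^2 + 13*z + 20)^2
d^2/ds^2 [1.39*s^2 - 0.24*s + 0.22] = 2.78000000000000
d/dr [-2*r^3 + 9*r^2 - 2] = 6*r*(3 - r)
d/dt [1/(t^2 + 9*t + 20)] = (-2*t - 9)/(t^2 + 9*t + 20)^2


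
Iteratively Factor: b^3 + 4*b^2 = (b + 4)*(b^2) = b*(b + 4)*(b)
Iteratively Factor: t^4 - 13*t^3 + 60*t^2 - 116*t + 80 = (t - 2)*(t^3 - 11*t^2 + 38*t - 40) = (t - 4)*(t - 2)*(t^2 - 7*t + 10) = (t - 5)*(t - 4)*(t - 2)*(t - 2)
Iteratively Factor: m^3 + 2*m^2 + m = (m + 1)*(m^2 + m) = m*(m + 1)*(m + 1)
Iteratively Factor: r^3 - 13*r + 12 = (r - 3)*(r^2 + 3*r - 4) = (r - 3)*(r + 4)*(r - 1)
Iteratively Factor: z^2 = (z)*(z)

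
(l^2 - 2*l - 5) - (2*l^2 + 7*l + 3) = -l^2 - 9*l - 8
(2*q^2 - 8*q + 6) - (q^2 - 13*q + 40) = q^2 + 5*q - 34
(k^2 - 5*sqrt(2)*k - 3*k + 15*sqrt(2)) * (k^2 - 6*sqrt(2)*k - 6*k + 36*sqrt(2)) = k^4 - 11*sqrt(2)*k^3 - 9*k^3 + 78*k^2 + 99*sqrt(2)*k^2 - 540*k - 198*sqrt(2)*k + 1080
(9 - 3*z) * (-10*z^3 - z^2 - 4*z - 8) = 30*z^4 - 87*z^3 + 3*z^2 - 12*z - 72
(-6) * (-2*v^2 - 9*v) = 12*v^2 + 54*v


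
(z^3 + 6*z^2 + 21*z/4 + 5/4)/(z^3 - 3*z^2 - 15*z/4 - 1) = (z + 5)/(z - 4)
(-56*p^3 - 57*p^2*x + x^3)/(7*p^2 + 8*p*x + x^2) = -8*p + x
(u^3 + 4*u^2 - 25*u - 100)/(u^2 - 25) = u + 4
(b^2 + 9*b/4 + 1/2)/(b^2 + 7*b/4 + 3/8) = 2*(b + 2)/(2*b + 3)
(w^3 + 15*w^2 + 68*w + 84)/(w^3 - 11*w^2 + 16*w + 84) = (w^2 + 13*w + 42)/(w^2 - 13*w + 42)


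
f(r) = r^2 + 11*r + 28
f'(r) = 2*r + 11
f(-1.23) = 15.98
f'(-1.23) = 8.54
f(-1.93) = 10.49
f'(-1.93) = 7.14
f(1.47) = 46.33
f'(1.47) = 13.94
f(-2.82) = 4.93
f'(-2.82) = 5.36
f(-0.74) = 20.41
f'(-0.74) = 9.52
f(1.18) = 42.37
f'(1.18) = 13.36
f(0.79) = 37.31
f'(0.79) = 12.58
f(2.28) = 58.28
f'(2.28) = 15.56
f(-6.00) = -2.00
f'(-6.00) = -1.00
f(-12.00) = 40.00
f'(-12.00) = -13.00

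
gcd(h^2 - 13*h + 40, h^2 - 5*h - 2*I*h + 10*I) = h - 5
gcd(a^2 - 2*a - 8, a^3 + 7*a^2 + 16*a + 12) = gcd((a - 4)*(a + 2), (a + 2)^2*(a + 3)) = a + 2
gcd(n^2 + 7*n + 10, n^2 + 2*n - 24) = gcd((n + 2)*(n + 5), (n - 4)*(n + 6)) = 1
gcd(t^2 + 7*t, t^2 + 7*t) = t^2 + 7*t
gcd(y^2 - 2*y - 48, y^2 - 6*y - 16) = y - 8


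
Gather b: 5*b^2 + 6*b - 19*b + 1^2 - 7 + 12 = 5*b^2 - 13*b + 6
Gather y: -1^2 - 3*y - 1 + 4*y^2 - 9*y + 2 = 4*y^2 - 12*y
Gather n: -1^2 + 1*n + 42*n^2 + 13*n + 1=42*n^2 + 14*n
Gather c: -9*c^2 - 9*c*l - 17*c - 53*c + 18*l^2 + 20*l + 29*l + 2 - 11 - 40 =-9*c^2 + c*(-9*l - 70) + 18*l^2 + 49*l - 49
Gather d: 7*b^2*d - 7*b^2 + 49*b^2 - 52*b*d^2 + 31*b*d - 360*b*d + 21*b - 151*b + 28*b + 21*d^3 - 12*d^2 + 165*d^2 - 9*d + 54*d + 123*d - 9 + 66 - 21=42*b^2 - 102*b + 21*d^3 + d^2*(153 - 52*b) + d*(7*b^2 - 329*b + 168) + 36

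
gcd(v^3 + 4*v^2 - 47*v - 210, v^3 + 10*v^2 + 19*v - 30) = v^2 + 11*v + 30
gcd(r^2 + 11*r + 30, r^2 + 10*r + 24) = r + 6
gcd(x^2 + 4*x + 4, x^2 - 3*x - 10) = x + 2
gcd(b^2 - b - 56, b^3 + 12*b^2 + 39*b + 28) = b + 7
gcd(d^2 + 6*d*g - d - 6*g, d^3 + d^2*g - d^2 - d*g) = d - 1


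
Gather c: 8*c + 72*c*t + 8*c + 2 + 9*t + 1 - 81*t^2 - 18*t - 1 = c*(72*t + 16) - 81*t^2 - 9*t + 2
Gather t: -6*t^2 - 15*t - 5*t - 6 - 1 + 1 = -6*t^2 - 20*t - 6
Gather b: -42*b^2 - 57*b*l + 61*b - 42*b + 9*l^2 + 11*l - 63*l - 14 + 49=-42*b^2 + b*(19 - 57*l) + 9*l^2 - 52*l + 35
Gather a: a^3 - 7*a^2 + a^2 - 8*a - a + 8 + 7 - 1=a^3 - 6*a^2 - 9*a + 14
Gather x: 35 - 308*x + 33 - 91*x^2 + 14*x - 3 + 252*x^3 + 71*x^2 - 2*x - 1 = 252*x^3 - 20*x^2 - 296*x + 64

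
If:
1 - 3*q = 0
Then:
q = 1/3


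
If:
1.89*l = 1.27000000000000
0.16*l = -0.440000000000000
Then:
No Solution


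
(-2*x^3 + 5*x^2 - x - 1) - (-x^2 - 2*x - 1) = -2*x^3 + 6*x^2 + x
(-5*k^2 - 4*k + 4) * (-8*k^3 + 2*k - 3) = 40*k^5 + 32*k^4 - 42*k^3 + 7*k^2 + 20*k - 12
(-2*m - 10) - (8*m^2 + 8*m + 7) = -8*m^2 - 10*m - 17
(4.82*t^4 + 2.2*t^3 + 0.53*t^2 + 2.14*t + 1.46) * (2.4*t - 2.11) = 11.568*t^5 - 4.8902*t^4 - 3.37*t^3 + 4.0177*t^2 - 1.0114*t - 3.0806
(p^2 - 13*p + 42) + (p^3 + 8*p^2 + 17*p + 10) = p^3 + 9*p^2 + 4*p + 52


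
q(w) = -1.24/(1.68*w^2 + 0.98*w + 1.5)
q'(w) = -1.24*(-3.36*w - 0.98)/(1.68*w^2 + 0.98*w + 1.5)^2 = (4.1664*w + 1.2152)/(1.68*w^2 + 0.98*w + 1.5)^2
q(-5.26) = -0.03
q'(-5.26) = -0.01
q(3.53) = -0.05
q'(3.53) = 0.02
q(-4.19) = -0.05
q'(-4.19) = -0.02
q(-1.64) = -0.28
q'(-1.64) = -0.29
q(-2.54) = -0.13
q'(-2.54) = -0.10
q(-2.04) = -0.19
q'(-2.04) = -0.17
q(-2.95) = -0.09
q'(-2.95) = -0.06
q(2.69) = -0.08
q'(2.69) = 0.05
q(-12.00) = -0.01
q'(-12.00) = -0.00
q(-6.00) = -0.02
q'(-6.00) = -0.01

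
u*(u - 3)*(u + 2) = u^3 - u^2 - 6*u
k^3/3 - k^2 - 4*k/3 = k*(k/3 + 1/3)*(k - 4)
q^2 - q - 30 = (q - 6)*(q + 5)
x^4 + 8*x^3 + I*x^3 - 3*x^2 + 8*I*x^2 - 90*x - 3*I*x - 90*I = (x - 3)*(x + 5)*(x + 6)*(x + I)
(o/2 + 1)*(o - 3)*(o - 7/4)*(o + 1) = o^4/2 - 7*o^3/8 - 7*o^2/2 + 25*o/8 + 21/4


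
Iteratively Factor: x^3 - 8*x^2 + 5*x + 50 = (x - 5)*(x^2 - 3*x - 10) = (x - 5)^2*(x + 2)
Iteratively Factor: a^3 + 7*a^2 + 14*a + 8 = (a + 4)*(a^2 + 3*a + 2) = (a + 1)*(a + 4)*(a + 2)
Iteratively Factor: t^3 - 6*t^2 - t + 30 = (t - 3)*(t^2 - 3*t - 10) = (t - 5)*(t - 3)*(t + 2)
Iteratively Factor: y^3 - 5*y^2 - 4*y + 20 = (y - 2)*(y^2 - 3*y - 10) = (y - 5)*(y - 2)*(y + 2)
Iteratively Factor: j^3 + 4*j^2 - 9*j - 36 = (j + 3)*(j^2 + j - 12) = (j + 3)*(j + 4)*(j - 3)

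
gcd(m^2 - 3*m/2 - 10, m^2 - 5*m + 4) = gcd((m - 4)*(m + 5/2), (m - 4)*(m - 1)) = m - 4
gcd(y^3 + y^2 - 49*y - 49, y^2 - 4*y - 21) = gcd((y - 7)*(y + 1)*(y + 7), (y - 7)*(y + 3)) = y - 7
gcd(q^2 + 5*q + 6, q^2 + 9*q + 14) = q + 2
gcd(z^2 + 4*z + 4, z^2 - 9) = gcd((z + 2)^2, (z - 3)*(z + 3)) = 1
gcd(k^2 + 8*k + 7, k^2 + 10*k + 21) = k + 7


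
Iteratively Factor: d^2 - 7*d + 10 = (d - 5)*(d - 2)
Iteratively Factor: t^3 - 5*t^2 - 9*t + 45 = (t - 5)*(t^2 - 9) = (t - 5)*(t - 3)*(t + 3)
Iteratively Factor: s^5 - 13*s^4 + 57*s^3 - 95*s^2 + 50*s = (s - 5)*(s^4 - 8*s^3 + 17*s^2 - 10*s) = s*(s - 5)*(s^3 - 8*s^2 + 17*s - 10) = s*(s - 5)^2*(s^2 - 3*s + 2) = s*(s - 5)^2*(s - 2)*(s - 1)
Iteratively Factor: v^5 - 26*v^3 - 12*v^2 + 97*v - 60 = (v - 1)*(v^4 + v^3 - 25*v^2 - 37*v + 60) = (v - 1)*(v + 3)*(v^3 - 2*v^2 - 19*v + 20) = (v - 1)^2*(v + 3)*(v^2 - v - 20) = (v - 5)*(v - 1)^2*(v + 3)*(v + 4)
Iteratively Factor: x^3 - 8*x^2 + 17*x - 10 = (x - 1)*(x^2 - 7*x + 10) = (x - 5)*(x - 1)*(x - 2)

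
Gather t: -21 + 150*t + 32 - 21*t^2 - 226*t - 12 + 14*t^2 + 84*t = -7*t^2 + 8*t - 1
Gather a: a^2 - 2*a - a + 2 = a^2 - 3*a + 2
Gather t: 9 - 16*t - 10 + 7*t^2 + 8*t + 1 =7*t^2 - 8*t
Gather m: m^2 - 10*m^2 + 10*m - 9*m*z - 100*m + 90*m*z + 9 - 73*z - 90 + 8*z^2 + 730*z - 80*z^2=-9*m^2 + m*(81*z - 90) - 72*z^2 + 657*z - 81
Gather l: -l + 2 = 2 - l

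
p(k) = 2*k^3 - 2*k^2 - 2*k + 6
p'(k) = 6*k^2 - 4*k - 2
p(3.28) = 48.50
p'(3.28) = 49.43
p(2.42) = 17.79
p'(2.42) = 23.46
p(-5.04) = -290.77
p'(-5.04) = 170.57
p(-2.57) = -36.02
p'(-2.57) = 47.91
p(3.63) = 68.05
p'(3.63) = 62.54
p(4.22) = 112.25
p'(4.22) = 87.97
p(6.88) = 548.89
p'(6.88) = 254.49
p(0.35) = 5.14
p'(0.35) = -2.66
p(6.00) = 354.00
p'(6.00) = 190.00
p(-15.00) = -7164.00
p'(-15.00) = 1408.00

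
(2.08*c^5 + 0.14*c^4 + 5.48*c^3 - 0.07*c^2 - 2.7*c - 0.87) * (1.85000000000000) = 3.848*c^5 + 0.259*c^4 + 10.138*c^3 - 0.1295*c^2 - 4.995*c - 1.6095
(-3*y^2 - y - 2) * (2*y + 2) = -6*y^3 - 8*y^2 - 6*y - 4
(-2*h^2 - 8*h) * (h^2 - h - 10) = -2*h^4 - 6*h^3 + 28*h^2 + 80*h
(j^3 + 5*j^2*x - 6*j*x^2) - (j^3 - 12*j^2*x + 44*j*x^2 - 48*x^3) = 17*j^2*x - 50*j*x^2 + 48*x^3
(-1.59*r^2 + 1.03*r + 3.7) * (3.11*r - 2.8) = -4.9449*r^3 + 7.6553*r^2 + 8.623*r - 10.36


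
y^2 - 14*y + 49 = (y - 7)^2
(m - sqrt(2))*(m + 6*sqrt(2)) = m^2 + 5*sqrt(2)*m - 12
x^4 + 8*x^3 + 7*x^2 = x^2*(x + 1)*(x + 7)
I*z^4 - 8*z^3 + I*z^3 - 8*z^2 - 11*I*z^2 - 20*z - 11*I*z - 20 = (z + 1)*(z + 4*I)*(z + 5*I)*(I*z + 1)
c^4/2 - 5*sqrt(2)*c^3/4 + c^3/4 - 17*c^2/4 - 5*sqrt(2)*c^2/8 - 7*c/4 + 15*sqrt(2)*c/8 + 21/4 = (c/2 + sqrt(2)/2)*(c - 1)*(c + 3/2)*(c - 7*sqrt(2)/2)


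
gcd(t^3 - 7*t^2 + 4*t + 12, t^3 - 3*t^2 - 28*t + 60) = t^2 - 8*t + 12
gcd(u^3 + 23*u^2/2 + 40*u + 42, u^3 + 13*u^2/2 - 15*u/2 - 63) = u^2 + 19*u/2 + 21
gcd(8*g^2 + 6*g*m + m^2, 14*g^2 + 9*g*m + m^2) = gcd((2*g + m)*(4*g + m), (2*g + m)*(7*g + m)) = 2*g + m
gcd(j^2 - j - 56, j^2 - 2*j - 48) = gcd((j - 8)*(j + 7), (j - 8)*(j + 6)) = j - 8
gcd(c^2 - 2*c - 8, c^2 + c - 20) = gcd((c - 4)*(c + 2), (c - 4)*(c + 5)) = c - 4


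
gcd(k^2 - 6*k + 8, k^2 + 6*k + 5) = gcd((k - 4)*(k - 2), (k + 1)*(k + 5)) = 1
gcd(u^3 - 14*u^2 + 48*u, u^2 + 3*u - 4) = 1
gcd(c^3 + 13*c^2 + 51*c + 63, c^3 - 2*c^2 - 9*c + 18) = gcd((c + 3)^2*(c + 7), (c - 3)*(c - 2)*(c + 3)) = c + 3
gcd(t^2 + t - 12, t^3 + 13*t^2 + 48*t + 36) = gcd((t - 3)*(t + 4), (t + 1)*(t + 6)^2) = 1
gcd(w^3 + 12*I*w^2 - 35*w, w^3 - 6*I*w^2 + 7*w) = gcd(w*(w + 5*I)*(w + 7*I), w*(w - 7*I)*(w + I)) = w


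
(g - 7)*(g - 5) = g^2 - 12*g + 35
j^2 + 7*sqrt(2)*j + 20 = (j + 2*sqrt(2))*(j + 5*sqrt(2))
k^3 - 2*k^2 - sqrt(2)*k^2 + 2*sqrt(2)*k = k*(k - 2)*(k - sqrt(2))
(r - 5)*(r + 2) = r^2 - 3*r - 10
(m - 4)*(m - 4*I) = m^2 - 4*m - 4*I*m + 16*I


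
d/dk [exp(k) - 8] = exp(k)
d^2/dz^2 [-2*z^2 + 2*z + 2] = -4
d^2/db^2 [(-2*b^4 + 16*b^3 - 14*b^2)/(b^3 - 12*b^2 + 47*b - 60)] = 32*(-b^6 + 48*b^5 - 615*b^4 + 3448*b^3 - 9270*b^2 + 10800*b - 3150)/(b^9 - 36*b^8 + 573*b^7 - 5292*b^6 + 31251*b^5 - 122364*b^4 + 317663*b^3 - 527220*b^2 + 507600*b - 216000)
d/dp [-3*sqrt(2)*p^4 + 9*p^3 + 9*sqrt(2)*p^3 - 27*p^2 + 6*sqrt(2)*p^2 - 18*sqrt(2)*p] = -12*sqrt(2)*p^3 + 27*p^2 + 27*sqrt(2)*p^2 - 54*p + 12*sqrt(2)*p - 18*sqrt(2)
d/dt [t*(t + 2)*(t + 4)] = 3*t^2 + 12*t + 8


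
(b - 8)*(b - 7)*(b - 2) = b^3 - 17*b^2 + 86*b - 112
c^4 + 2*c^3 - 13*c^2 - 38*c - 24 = (c - 4)*(c + 1)*(c + 2)*(c + 3)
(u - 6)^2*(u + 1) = u^3 - 11*u^2 + 24*u + 36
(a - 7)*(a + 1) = a^2 - 6*a - 7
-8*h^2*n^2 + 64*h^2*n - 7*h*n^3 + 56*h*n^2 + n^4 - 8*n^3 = n*(-8*h + n)*(h + n)*(n - 8)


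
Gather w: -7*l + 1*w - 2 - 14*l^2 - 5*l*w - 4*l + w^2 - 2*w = -14*l^2 - 11*l + w^2 + w*(-5*l - 1) - 2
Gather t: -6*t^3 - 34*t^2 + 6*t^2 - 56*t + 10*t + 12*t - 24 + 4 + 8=-6*t^3 - 28*t^2 - 34*t - 12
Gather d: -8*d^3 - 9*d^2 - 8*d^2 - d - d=-8*d^3 - 17*d^2 - 2*d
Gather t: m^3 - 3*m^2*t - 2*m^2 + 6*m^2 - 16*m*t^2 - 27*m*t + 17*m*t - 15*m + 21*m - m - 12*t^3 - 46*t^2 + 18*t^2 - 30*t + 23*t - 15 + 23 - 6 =m^3 + 4*m^2 + 5*m - 12*t^3 + t^2*(-16*m - 28) + t*(-3*m^2 - 10*m - 7) + 2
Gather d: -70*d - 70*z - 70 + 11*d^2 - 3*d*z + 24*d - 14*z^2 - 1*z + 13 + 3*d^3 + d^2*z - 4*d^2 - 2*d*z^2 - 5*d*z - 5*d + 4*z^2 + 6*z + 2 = 3*d^3 + d^2*(z + 7) + d*(-2*z^2 - 8*z - 51) - 10*z^2 - 65*z - 55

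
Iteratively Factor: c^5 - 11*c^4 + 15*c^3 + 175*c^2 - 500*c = (c - 5)*(c^4 - 6*c^3 - 15*c^2 + 100*c) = c*(c - 5)*(c^3 - 6*c^2 - 15*c + 100) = c*(c - 5)^2*(c^2 - c - 20) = c*(c - 5)^2*(c + 4)*(c - 5)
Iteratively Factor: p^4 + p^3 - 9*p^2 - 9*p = (p)*(p^3 + p^2 - 9*p - 9) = p*(p + 1)*(p^2 - 9) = p*(p + 1)*(p + 3)*(p - 3)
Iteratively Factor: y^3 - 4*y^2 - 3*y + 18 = (y - 3)*(y^2 - y - 6) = (y - 3)*(y + 2)*(y - 3)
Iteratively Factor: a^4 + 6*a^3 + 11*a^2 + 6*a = (a + 2)*(a^3 + 4*a^2 + 3*a) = a*(a + 2)*(a^2 + 4*a + 3) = a*(a + 2)*(a + 3)*(a + 1)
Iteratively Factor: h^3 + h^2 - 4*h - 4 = (h + 2)*(h^2 - h - 2) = (h + 1)*(h + 2)*(h - 2)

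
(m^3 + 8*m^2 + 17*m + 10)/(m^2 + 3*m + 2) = m + 5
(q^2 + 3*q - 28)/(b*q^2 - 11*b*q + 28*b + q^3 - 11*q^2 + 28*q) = (q + 7)/(b*q - 7*b + q^2 - 7*q)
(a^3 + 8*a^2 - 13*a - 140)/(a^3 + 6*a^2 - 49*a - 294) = (a^2 + a - 20)/(a^2 - a - 42)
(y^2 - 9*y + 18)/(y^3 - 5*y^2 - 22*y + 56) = (y^2 - 9*y + 18)/(y^3 - 5*y^2 - 22*y + 56)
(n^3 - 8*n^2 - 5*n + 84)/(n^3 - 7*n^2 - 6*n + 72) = (n - 7)/(n - 6)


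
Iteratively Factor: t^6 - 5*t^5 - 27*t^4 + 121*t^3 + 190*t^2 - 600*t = (t - 5)*(t^5 - 27*t^3 - 14*t^2 + 120*t) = (t - 5)*(t + 3)*(t^4 - 3*t^3 - 18*t^2 + 40*t) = (t - 5)*(t - 2)*(t + 3)*(t^3 - t^2 - 20*t) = (t - 5)^2*(t - 2)*(t + 3)*(t^2 + 4*t) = t*(t - 5)^2*(t - 2)*(t + 3)*(t + 4)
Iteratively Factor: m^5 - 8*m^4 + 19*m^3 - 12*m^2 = (m)*(m^4 - 8*m^3 + 19*m^2 - 12*m) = m*(m - 3)*(m^3 - 5*m^2 + 4*m) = m*(m - 4)*(m - 3)*(m^2 - m) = m^2*(m - 4)*(m - 3)*(m - 1)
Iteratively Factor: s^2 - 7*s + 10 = (s - 2)*(s - 5)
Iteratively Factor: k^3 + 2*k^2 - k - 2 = (k + 1)*(k^2 + k - 2) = (k - 1)*(k + 1)*(k + 2)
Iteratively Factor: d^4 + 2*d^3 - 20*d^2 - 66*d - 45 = (d - 5)*(d^3 + 7*d^2 + 15*d + 9) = (d - 5)*(d + 1)*(d^2 + 6*d + 9) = (d - 5)*(d + 1)*(d + 3)*(d + 3)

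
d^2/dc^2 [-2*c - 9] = 0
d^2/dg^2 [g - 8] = 0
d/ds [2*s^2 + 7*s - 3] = 4*s + 7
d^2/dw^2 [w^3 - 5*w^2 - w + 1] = 6*w - 10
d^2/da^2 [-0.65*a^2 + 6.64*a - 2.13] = -1.30000000000000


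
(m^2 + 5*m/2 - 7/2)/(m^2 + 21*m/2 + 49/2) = (m - 1)/(m + 7)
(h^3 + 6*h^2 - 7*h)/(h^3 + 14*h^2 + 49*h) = (h - 1)/(h + 7)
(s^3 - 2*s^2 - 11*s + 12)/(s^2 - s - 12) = s - 1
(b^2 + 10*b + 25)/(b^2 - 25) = (b + 5)/(b - 5)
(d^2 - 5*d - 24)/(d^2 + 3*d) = (d - 8)/d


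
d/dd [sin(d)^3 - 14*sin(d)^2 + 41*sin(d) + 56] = (3*sin(d)^2 - 28*sin(d) + 41)*cos(d)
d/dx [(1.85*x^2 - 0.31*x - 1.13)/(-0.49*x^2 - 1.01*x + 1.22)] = (-2.0204*x^2 + 3.4066*x - 1.5195)/(0.2401*x^4 + 0.9898*x^3 - 0.1755*x^2 - 2.4644*x + 1.4884)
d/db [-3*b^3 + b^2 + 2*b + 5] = -9*b^2 + 2*b + 2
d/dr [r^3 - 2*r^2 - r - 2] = 3*r^2 - 4*r - 1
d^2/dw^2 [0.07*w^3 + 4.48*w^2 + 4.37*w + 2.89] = 0.42*w + 8.96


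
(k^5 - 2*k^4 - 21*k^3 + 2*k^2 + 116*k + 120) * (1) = k^5 - 2*k^4 - 21*k^3 + 2*k^2 + 116*k + 120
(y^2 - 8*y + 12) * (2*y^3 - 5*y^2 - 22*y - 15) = 2*y^5 - 21*y^4 + 42*y^3 + 101*y^2 - 144*y - 180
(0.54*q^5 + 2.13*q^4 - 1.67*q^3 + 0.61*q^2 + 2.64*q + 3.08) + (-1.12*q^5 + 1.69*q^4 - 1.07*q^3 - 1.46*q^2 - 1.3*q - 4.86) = -0.58*q^5 + 3.82*q^4 - 2.74*q^3 - 0.85*q^2 + 1.34*q - 1.78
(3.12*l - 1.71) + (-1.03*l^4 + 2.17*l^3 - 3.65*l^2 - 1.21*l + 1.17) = -1.03*l^4 + 2.17*l^3 - 3.65*l^2 + 1.91*l - 0.54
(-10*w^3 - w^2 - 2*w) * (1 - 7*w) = 70*w^4 - 3*w^3 + 13*w^2 - 2*w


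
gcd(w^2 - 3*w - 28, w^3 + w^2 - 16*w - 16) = w + 4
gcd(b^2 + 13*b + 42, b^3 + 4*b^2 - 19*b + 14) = b + 7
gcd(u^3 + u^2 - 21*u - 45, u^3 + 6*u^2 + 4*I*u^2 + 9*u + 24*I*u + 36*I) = u^2 + 6*u + 9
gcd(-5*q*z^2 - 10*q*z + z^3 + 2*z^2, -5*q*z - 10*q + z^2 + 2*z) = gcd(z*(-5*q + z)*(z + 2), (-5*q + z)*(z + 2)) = -5*q*z - 10*q + z^2 + 2*z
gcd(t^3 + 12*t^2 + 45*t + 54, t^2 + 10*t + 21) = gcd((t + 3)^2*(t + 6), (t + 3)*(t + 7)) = t + 3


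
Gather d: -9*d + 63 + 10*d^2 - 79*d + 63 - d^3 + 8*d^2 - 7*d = -d^3 + 18*d^2 - 95*d + 126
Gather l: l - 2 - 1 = l - 3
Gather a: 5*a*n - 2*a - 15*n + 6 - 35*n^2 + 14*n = a*(5*n - 2) - 35*n^2 - n + 6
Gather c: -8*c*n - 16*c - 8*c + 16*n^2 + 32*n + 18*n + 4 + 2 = c*(-8*n - 24) + 16*n^2 + 50*n + 6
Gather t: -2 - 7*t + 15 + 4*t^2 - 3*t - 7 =4*t^2 - 10*t + 6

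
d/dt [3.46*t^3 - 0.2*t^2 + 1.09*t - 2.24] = 10.38*t^2 - 0.4*t + 1.09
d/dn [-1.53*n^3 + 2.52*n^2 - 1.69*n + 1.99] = -4.59*n^2 + 5.04*n - 1.69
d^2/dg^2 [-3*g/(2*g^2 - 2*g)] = -3/(g^3 - 3*g^2 + 3*g - 1)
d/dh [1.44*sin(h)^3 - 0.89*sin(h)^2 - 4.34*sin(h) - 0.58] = (4.32*sin(h)^2 - 1.78*sin(h) - 4.34)*cos(h)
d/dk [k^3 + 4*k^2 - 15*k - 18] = 3*k^2 + 8*k - 15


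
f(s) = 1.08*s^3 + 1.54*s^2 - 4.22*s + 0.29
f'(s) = 3.24*s^2 + 3.08*s - 4.22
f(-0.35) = 1.91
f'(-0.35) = -4.90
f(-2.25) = 5.28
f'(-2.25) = 5.25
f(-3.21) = -6.02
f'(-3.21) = 19.28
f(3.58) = 54.47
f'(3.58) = 48.33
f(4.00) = 77.17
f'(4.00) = 59.94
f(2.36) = 13.10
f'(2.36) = 21.09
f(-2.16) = 5.71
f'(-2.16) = 4.24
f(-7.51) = -338.61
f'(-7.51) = 155.39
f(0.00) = 0.29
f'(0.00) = -4.22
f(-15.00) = -3234.91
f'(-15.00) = 678.58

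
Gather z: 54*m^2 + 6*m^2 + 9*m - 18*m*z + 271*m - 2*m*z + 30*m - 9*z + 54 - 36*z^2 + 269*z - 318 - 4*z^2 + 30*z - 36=60*m^2 + 310*m - 40*z^2 + z*(290 - 20*m) - 300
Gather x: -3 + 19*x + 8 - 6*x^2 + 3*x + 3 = -6*x^2 + 22*x + 8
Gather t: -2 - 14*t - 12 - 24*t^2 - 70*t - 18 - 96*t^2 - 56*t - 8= -120*t^2 - 140*t - 40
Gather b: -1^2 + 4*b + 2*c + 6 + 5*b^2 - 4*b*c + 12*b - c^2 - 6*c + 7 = 5*b^2 + b*(16 - 4*c) - c^2 - 4*c + 12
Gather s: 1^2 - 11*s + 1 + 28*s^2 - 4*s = 28*s^2 - 15*s + 2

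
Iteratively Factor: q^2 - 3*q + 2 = (q - 1)*(q - 2)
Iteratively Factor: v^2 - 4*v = (v - 4)*(v)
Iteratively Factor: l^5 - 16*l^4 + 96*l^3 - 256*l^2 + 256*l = (l)*(l^4 - 16*l^3 + 96*l^2 - 256*l + 256) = l*(l - 4)*(l^3 - 12*l^2 + 48*l - 64) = l*(l - 4)^2*(l^2 - 8*l + 16) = l*(l - 4)^3*(l - 4)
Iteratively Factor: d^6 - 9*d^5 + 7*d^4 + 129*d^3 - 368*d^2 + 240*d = (d - 1)*(d^5 - 8*d^4 - d^3 + 128*d^2 - 240*d) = d*(d - 1)*(d^4 - 8*d^3 - d^2 + 128*d - 240) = d*(d - 1)*(d + 4)*(d^3 - 12*d^2 + 47*d - 60) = d*(d - 4)*(d - 1)*(d + 4)*(d^2 - 8*d + 15) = d*(d - 4)*(d - 3)*(d - 1)*(d + 4)*(d - 5)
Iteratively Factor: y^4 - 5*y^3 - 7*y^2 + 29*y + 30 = (y - 3)*(y^3 - 2*y^2 - 13*y - 10) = (y - 5)*(y - 3)*(y^2 + 3*y + 2) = (y - 5)*(y - 3)*(y + 1)*(y + 2)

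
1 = 1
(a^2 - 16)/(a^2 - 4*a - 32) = (a - 4)/(a - 8)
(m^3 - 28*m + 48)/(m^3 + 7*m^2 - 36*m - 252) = (m^2 - 6*m + 8)/(m^2 + m - 42)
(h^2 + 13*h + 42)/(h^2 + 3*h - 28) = (h + 6)/(h - 4)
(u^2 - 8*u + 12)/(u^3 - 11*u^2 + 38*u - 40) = (u - 6)/(u^2 - 9*u + 20)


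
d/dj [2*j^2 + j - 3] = 4*j + 1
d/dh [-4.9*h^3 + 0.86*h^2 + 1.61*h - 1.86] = -14.7*h^2 + 1.72*h + 1.61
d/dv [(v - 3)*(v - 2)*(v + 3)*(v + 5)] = 4*v^3 + 9*v^2 - 38*v - 27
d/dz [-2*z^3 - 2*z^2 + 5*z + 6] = -6*z^2 - 4*z + 5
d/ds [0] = 0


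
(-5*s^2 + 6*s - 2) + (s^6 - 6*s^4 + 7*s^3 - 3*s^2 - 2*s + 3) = s^6 - 6*s^4 + 7*s^3 - 8*s^2 + 4*s + 1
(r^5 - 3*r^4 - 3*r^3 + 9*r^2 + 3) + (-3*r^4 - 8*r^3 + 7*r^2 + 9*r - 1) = r^5 - 6*r^4 - 11*r^3 + 16*r^2 + 9*r + 2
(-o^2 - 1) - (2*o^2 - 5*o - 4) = -3*o^2 + 5*o + 3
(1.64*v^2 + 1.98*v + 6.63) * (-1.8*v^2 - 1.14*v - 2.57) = -2.952*v^4 - 5.4336*v^3 - 18.406*v^2 - 12.6468*v - 17.0391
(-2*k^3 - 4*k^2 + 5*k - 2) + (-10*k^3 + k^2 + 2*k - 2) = -12*k^3 - 3*k^2 + 7*k - 4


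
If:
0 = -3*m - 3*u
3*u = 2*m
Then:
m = 0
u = 0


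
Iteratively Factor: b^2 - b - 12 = (b - 4)*(b + 3)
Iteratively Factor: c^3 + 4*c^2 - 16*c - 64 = (c - 4)*(c^2 + 8*c + 16) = (c - 4)*(c + 4)*(c + 4)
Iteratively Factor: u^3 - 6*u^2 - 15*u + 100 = (u + 4)*(u^2 - 10*u + 25) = (u - 5)*(u + 4)*(u - 5)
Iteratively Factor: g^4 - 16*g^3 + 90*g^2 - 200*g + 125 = (g - 1)*(g^3 - 15*g^2 + 75*g - 125) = (g - 5)*(g - 1)*(g^2 - 10*g + 25) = (g - 5)^2*(g - 1)*(g - 5)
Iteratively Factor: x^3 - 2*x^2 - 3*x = (x + 1)*(x^2 - 3*x) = (x - 3)*(x + 1)*(x)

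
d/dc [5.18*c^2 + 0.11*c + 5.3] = 10.36*c + 0.11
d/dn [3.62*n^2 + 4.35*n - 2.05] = 7.24*n + 4.35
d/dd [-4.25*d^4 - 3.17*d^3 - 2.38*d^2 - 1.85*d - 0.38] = -17.0*d^3 - 9.51*d^2 - 4.76*d - 1.85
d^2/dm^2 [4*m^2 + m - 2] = 8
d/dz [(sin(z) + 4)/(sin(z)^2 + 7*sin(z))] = (-8*sin(z) + cos(z)^2 - 29)*cos(z)/((sin(z) + 7)^2*sin(z)^2)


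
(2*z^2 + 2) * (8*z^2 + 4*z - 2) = 16*z^4 + 8*z^3 + 12*z^2 + 8*z - 4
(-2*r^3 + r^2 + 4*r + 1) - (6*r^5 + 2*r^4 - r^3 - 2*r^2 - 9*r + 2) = -6*r^5 - 2*r^4 - r^3 + 3*r^2 + 13*r - 1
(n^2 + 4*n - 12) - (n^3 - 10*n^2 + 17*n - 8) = -n^3 + 11*n^2 - 13*n - 4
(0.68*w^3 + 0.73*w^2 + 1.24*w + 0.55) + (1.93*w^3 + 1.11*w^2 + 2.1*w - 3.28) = 2.61*w^3 + 1.84*w^2 + 3.34*w - 2.73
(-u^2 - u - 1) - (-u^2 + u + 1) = -2*u - 2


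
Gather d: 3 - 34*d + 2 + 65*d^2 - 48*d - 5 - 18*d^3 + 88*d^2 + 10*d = -18*d^3 + 153*d^2 - 72*d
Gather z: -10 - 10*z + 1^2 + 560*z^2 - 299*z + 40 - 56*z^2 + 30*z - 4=504*z^2 - 279*z + 27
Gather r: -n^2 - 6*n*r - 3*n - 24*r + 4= -n^2 - 3*n + r*(-6*n - 24) + 4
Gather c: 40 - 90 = -50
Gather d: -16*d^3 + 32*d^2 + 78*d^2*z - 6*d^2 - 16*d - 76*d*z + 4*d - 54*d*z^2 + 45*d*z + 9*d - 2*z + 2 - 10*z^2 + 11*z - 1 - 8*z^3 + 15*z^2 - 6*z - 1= -16*d^3 + d^2*(78*z + 26) + d*(-54*z^2 - 31*z - 3) - 8*z^3 + 5*z^2 + 3*z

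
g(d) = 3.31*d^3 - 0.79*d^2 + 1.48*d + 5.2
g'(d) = 9.93*d^2 - 1.58*d + 1.48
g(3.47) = 139.12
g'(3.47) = 115.56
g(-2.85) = -82.06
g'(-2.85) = 86.64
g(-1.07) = -1.34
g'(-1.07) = 14.54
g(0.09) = 5.33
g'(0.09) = 1.42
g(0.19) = 5.48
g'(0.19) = 1.54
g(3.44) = 135.68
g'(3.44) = 113.55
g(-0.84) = 1.44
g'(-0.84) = 9.81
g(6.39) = 846.04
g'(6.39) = 396.85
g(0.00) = 5.20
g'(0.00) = 1.48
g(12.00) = 5628.88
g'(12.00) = 1412.44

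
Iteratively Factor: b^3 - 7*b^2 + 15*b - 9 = (b - 3)*(b^2 - 4*b + 3) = (b - 3)*(b - 1)*(b - 3)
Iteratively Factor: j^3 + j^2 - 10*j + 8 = (j - 1)*(j^2 + 2*j - 8) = (j - 2)*(j - 1)*(j + 4)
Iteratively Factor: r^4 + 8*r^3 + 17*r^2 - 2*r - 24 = (r - 1)*(r^3 + 9*r^2 + 26*r + 24) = (r - 1)*(r + 4)*(r^2 + 5*r + 6) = (r - 1)*(r + 2)*(r + 4)*(r + 3)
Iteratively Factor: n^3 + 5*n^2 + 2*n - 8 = (n + 4)*(n^2 + n - 2) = (n - 1)*(n + 4)*(n + 2)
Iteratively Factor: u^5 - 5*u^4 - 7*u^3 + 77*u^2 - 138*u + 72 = (u - 3)*(u^4 - 2*u^3 - 13*u^2 + 38*u - 24) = (u - 3)^2*(u^3 + u^2 - 10*u + 8) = (u - 3)^2*(u - 1)*(u^2 + 2*u - 8) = (u - 3)^2*(u - 1)*(u + 4)*(u - 2)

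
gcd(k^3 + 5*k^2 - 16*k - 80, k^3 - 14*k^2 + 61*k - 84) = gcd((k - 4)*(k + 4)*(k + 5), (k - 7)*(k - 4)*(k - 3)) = k - 4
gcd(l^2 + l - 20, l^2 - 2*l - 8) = l - 4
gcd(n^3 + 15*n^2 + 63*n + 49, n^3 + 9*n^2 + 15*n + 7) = n^2 + 8*n + 7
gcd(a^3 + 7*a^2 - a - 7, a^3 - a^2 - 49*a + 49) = a^2 + 6*a - 7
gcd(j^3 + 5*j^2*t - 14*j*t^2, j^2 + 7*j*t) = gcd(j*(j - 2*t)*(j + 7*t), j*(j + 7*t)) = j^2 + 7*j*t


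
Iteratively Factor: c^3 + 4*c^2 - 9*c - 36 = (c - 3)*(c^2 + 7*c + 12) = (c - 3)*(c + 4)*(c + 3)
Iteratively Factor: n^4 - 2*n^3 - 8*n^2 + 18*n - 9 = (n + 3)*(n^3 - 5*n^2 + 7*n - 3) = (n - 1)*(n + 3)*(n^2 - 4*n + 3) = (n - 1)^2*(n + 3)*(n - 3)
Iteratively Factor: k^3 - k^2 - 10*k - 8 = (k + 1)*(k^2 - 2*k - 8) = (k - 4)*(k + 1)*(k + 2)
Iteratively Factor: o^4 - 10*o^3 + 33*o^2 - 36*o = (o - 3)*(o^3 - 7*o^2 + 12*o) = o*(o - 3)*(o^2 - 7*o + 12) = o*(o - 4)*(o - 3)*(o - 3)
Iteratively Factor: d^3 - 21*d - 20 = (d + 4)*(d^2 - 4*d - 5) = (d - 5)*(d + 4)*(d + 1)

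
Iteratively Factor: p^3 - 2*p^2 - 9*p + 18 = (p - 2)*(p^2 - 9) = (p - 2)*(p + 3)*(p - 3)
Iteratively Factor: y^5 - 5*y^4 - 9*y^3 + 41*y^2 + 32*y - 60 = (y - 3)*(y^4 - 2*y^3 - 15*y^2 - 4*y + 20) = (y - 3)*(y - 1)*(y^3 - y^2 - 16*y - 20) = (y - 3)*(y - 1)*(y + 2)*(y^2 - 3*y - 10) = (y - 5)*(y - 3)*(y - 1)*(y + 2)*(y + 2)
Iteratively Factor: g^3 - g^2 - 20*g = (g - 5)*(g^2 + 4*g) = (g - 5)*(g + 4)*(g)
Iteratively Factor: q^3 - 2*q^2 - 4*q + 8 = (q + 2)*(q^2 - 4*q + 4) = (q - 2)*(q + 2)*(q - 2)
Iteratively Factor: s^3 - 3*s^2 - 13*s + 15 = (s - 5)*(s^2 + 2*s - 3) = (s - 5)*(s - 1)*(s + 3)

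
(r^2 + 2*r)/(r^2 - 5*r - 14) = r/(r - 7)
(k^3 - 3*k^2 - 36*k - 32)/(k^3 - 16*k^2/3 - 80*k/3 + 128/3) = 3*(k + 1)/(3*k - 4)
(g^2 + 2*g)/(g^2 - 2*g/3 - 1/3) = 3*g*(g + 2)/(3*g^2 - 2*g - 1)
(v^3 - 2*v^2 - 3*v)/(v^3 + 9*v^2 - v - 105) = v*(v + 1)/(v^2 + 12*v + 35)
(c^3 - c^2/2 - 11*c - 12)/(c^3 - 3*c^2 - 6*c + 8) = (c + 3/2)/(c - 1)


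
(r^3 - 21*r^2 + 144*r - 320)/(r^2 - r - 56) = (r^2 - 13*r + 40)/(r + 7)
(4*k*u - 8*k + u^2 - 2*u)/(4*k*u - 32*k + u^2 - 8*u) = (u - 2)/(u - 8)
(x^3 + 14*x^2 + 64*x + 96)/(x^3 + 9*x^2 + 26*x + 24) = (x^2 + 10*x + 24)/(x^2 + 5*x + 6)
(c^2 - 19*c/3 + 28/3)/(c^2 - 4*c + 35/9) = 3*(c - 4)/(3*c - 5)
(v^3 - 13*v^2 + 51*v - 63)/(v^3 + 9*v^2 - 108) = (v^2 - 10*v + 21)/(v^2 + 12*v + 36)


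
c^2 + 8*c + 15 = (c + 3)*(c + 5)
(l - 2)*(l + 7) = l^2 + 5*l - 14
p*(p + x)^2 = p^3 + 2*p^2*x + p*x^2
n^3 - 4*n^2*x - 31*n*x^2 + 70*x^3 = (n - 7*x)*(n - 2*x)*(n + 5*x)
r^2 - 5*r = r*(r - 5)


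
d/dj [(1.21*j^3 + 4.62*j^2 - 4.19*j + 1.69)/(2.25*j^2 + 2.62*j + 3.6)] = (2.7225*j^4 + 6.3404*j^3 + 34.5999*j^2 + 25.659*j - 19.5118)/(5.0625*j^4 + 11.79*j^3 + 23.0644*j^2 + 18.864*j + 12.96)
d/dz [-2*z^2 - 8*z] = -4*z - 8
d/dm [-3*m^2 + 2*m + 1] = 2 - 6*m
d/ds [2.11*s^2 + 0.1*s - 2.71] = 4.22*s + 0.1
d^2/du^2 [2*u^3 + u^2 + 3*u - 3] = 12*u + 2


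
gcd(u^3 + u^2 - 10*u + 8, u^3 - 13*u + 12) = u^2 + 3*u - 4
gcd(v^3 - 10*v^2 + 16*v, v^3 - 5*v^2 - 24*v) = v^2 - 8*v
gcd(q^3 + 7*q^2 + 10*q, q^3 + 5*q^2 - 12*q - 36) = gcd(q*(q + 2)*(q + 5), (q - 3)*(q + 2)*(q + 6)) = q + 2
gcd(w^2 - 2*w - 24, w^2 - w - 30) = w - 6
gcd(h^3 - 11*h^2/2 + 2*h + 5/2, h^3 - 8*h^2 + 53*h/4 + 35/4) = h^2 - 9*h/2 - 5/2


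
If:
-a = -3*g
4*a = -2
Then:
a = -1/2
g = -1/6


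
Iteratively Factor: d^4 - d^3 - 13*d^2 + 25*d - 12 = (d - 1)*(d^3 - 13*d + 12) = (d - 1)*(d + 4)*(d^2 - 4*d + 3) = (d - 3)*(d - 1)*(d + 4)*(d - 1)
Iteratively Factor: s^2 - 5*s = (s - 5)*(s)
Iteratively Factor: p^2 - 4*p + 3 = (p - 1)*(p - 3)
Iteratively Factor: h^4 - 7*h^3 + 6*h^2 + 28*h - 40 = (h + 2)*(h^3 - 9*h^2 + 24*h - 20) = (h - 5)*(h + 2)*(h^2 - 4*h + 4) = (h - 5)*(h - 2)*(h + 2)*(h - 2)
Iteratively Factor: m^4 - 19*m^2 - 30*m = (m + 3)*(m^3 - 3*m^2 - 10*m) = (m - 5)*(m + 3)*(m^2 + 2*m) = (m - 5)*(m + 2)*(m + 3)*(m)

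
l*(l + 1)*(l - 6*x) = l^3 - 6*l^2*x + l^2 - 6*l*x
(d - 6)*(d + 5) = d^2 - d - 30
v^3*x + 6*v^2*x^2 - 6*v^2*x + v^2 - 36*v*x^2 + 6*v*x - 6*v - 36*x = (v - 6)*(v + 6*x)*(v*x + 1)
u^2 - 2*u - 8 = (u - 4)*(u + 2)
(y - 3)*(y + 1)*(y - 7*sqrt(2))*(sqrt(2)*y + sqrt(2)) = sqrt(2)*y^4 - 14*y^3 - sqrt(2)*y^3 - 5*sqrt(2)*y^2 + 14*y^2 - 3*sqrt(2)*y + 70*y + 42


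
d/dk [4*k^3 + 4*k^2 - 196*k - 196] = 12*k^2 + 8*k - 196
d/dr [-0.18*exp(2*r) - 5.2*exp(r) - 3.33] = (-0.36*exp(r) - 5.2)*exp(r)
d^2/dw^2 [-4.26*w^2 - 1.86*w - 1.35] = -8.52000000000000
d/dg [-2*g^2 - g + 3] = -4*g - 1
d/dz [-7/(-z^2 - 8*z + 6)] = 14*(-z - 4)/(z^2 + 8*z - 6)^2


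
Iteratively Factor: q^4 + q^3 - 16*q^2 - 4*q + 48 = (q + 2)*(q^3 - q^2 - 14*q + 24) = (q - 3)*(q + 2)*(q^2 + 2*q - 8) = (q - 3)*(q + 2)*(q + 4)*(q - 2)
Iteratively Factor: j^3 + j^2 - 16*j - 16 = (j + 1)*(j^2 - 16) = (j - 4)*(j + 1)*(j + 4)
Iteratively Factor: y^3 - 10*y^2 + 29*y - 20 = (y - 1)*(y^2 - 9*y + 20) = (y - 4)*(y - 1)*(y - 5)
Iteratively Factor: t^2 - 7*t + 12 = (t - 3)*(t - 4)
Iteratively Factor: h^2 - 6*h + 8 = (h - 2)*(h - 4)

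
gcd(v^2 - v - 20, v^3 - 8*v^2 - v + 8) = 1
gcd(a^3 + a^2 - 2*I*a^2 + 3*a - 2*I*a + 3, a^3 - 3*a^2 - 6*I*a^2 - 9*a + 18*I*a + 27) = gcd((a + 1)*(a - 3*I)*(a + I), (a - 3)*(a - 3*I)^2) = a - 3*I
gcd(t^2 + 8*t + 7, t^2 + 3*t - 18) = 1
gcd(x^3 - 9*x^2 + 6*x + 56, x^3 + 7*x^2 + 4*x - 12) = x + 2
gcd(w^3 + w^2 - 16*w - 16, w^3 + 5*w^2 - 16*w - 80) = w^2 - 16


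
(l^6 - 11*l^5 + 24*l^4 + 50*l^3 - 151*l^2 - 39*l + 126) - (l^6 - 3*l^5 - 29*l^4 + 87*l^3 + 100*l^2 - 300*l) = -8*l^5 + 53*l^4 - 37*l^3 - 251*l^2 + 261*l + 126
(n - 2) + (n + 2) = 2*n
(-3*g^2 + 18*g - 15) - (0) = -3*g^2 + 18*g - 15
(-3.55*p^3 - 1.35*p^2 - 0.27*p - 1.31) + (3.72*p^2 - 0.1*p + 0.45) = -3.55*p^3 + 2.37*p^2 - 0.37*p - 0.86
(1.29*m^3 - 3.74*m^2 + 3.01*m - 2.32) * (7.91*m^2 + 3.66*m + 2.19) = 10.2039*m^5 - 24.862*m^4 + 12.9458*m^3 - 15.5252*m^2 - 1.8993*m - 5.0808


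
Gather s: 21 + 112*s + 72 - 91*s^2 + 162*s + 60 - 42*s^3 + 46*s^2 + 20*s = -42*s^3 - 45*s^2 + 294*s + 153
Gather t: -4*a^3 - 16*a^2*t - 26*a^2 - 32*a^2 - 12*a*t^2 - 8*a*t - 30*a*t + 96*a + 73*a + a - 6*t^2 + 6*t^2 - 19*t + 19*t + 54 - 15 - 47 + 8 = -4*a^3 - 58*a^2 - 12*a*t^2 + 170*a + t*(-16*a^2 - 38*a)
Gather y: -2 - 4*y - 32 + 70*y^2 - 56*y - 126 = 70*y^2 - 60*y - 160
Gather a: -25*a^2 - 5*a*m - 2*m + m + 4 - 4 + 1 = -25*a^2 - 5*a*m - m + 1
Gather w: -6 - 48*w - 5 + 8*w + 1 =-40*w - 10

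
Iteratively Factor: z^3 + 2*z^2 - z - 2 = (z - 1)*(z^2 + 3*z + 2) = (z - 1)*(z + 1)*(z + 2)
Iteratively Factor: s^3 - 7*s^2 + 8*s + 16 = (s - 4)*(s^2 - 3*s - 4) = (s - 4)^2*(s + 1)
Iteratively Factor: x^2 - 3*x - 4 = (x - 4)*(x + 1)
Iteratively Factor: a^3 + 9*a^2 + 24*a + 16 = (a + 4)*(a^2 + 5*a + 4) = (a + 4)^2*(a + 1)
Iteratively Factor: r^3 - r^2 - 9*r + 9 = (r - 3)*(r^2 + 2*r - 3) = (r - 3)*(r - 1)*(r + 3)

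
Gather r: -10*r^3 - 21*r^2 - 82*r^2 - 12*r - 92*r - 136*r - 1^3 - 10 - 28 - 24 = -10*r^3 - 103*r^2 - 240*r - 63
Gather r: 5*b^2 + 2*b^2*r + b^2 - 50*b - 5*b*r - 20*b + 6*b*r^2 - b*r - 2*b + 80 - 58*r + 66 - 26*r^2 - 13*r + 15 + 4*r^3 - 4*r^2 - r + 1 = 6*b^2 - 72*b + 4*r^3 + r^2*(6*b - 30) + r*(2*b^2 - 6*b - 72) + 162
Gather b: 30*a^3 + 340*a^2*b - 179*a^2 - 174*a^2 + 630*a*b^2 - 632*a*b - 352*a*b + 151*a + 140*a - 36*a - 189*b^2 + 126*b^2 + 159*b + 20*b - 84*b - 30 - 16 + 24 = 30*a^3 - 353*a^2 + 255*a + b^2*(630*a - 63) + b*(340*a^2 - 984*a + 95) - 22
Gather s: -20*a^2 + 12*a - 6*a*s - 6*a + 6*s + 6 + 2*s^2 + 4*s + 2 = -20*a^2 + 6*a + 2*s^2 + s*(10 - 6*a) + 8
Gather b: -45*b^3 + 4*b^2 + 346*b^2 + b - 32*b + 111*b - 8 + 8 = -45*b^3 + 350*b^2 + 80*b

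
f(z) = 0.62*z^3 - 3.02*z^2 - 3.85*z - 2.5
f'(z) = 1.86*z^2 - 6.04*z - 3.85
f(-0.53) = -1.40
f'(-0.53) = -0.13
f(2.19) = -18.90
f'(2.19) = -8.16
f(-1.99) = -11.68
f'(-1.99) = 15.54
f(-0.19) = -1.88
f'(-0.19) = -2.64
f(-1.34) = -4.26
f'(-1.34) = 7.58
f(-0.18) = -1.91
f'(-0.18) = -2.70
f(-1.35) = -4.33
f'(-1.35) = 7.69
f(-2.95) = -33.34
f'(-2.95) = 30.15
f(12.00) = 587.78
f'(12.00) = 191.51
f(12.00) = 587.78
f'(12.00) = 191.51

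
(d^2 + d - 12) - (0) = d^2 + d - 12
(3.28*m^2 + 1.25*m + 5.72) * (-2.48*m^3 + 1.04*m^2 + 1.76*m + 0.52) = -8.1344*m^5 + 0.3112*m^4 - 7.1128*m^3 + 9.8544*m^2 + 10.7172*m + 2.9744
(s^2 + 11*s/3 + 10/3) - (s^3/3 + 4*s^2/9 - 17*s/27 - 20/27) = -s^3/3 + 5*s^2/9 + 116*s/27 + 110/27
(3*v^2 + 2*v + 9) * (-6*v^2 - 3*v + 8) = -18*v^4 - 21*v^3 - 36*v^2 - 11*v + 72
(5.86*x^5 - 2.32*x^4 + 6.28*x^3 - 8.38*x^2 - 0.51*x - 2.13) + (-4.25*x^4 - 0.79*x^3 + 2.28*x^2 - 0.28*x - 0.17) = 5.86*x^5 - 6.57*x^4 + 5.49*x^3 - 6.1*x^2 - 0.79*x - 2.3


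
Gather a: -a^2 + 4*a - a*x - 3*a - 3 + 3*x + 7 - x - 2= -a^2 + a*(1 - x) + 2*x + 2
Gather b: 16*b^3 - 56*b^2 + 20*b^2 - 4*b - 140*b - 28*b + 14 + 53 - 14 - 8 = 16*b^3 - 36*b^2 - 172*b + 45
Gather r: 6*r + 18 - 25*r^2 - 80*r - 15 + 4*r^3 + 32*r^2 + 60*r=4*r^3 + 7*r^2 - 14*r + 3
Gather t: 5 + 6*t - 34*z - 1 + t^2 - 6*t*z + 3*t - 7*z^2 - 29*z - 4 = t^2 + t*(9 - 6*z) - 7*z^2 - 63*z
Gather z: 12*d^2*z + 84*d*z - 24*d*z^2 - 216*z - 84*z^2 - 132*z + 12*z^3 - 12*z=12*z^3 + z^2*(-24*d - 84) + z*(12*d^2 + 84*d - 360)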